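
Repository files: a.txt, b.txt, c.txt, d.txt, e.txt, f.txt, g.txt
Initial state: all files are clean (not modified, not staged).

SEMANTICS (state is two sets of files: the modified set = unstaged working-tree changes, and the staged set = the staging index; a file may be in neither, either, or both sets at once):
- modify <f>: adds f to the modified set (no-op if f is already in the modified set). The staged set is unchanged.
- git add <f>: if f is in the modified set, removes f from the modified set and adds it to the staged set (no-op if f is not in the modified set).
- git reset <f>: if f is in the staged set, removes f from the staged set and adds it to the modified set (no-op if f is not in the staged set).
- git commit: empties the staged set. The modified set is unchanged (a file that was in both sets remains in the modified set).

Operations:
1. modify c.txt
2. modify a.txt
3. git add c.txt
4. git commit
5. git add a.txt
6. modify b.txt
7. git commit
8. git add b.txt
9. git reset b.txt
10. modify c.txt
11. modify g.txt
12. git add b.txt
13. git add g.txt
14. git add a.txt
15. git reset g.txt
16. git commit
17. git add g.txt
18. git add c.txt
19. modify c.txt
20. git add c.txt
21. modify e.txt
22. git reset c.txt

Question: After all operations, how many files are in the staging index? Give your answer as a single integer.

After op 1 (modify c.txt): modified={c.txt} staged={none}
After op 2 (modify a.txt): modified={a.txt, c.txt} staged={none}
After op 3 (git add c.txt): modified={a.txt} staged={c.txt}
After op 4 (git commit): modified={a.txt} staged={none}
After op 5 (git add a.txt): modified={none} staged={a.txt}
After op 6 (modify b.txt): modified={b.txt} staged={a.txt}
After op 7 (git commit): modified={b.txt} staged={none}
After op 8 (git add b.txt): modified={none} staged={b.txt}
After op 9 (git reset b.txt): modified={b.txt} staged={none}
After op 10 (modify c.txt): modified={b.txt, c.txt} staged={none}
After op 11 (modify g.txt): modified={b.txt, c.txt, g.txt} staged={none}
After op 12 (git add b.txt): modified={c.txt, g.txt} staged={b.txt}
After op 13 (git add g.txt): modified={c.txt} staged={b.txt, g.txt}
After op 14 (git add a.txt): modified={c.txt} staged={b.txt, g.txt}
After op 15 (git reset g.txt): modified={c.txt, g.txt} staged={b.txt}
After op 16 (git commit): modified={c.txt, g.txt} staged={none}
After op 17 (git add g.txt): modified={c.txt} staged={g.txt}
After op 18 (git add c.txt): modified={none} staged={c.txt, g.txt}
After op 19 (modify c.txt): modified={c.txt} staged={c.txt, g.txt}
After op 20 (git add c.txt): modified={none} staged={c.txt, g.txt}
After op 21 (modify e.txt): modified={e.txt} staged={c.txt, g.txt}
After op 22 (git reset c.txt): modified={c.txt, e.txt} staged={g.txt}
Final staged set: {g.txt} -> count=1

Answer: 1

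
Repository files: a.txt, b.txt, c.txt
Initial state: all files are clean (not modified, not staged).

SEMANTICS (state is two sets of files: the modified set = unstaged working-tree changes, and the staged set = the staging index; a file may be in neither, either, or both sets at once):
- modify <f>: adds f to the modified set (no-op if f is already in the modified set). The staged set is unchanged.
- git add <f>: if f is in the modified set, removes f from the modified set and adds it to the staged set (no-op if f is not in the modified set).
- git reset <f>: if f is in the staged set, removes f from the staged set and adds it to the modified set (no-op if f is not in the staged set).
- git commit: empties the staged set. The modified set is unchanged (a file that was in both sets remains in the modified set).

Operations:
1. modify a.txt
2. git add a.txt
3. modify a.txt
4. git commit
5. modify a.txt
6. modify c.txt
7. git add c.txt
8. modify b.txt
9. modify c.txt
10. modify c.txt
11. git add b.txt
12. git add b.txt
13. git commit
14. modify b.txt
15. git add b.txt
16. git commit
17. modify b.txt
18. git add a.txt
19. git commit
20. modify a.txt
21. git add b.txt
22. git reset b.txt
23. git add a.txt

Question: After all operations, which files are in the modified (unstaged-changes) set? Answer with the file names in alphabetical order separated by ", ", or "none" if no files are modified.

Answer: b.txt, c.txt

Derivation:
After op 1 (modify a.txt): modified={a.txt} staged={none}
After op 2 (git add a.txt): modified={none} staged={a.txt}
After op 3 (modify a.txt): modified={a.txt} staged={a.txt}
After op 4 (git commit): modified={a.txt} staged={none}
After op 5 (modify a.txt): modified={a.txt} staged={none}
After op 6 (modify c.txt): modified={a.txt, c.txt} staged={none}
After op 7 (git add c.txt): modified={a.txt} staged={c.txt}
After op 8 (modify b.txt): modified={a.txt, b.txt} staged={c.txt}
After op 9 (modify c.txt): modified={a.txt, b.txt, c.txt} staged={c.txt}
After op 10 (modify c.txt): modified={a.txt, b.txt, c.txt} staged={c.txt}
After op 11 (git add b.txt): modified={a.txt, c.txt} staged={b.txt, c.txt}
After op 12 (git add b.txt): modified={a.txt, c.txt} staged={b.txt, c.txt}
After op 13 (git commit): modified={a.txt, c.txt} staged={none}
After op 14 (modify b.txt): modified={a.txt, b.txt, c.txt} staged={none}
After op 15 (git add b.txt): modified={a.txt, c.txt} staged={b.txt}
After op 16 (git commit): modified={a.txt, c.txt} staged={none}
After op 17 (modify b.txt): modified={a.txt, b.txt, c.txt} staged={none}
After op 18 (git add a.txt): modified={b.txt, c.txt} staged={a.txt}
After op 19 (git commit): modified={b.txt, c.txt} staged={none}
After op 20 (modify a.txt): modified={a.txt, b.txt, c.txt} staged={none}
After op 21 (git add b.txt): modified={a.txt, c.txt} staged={b.txt}
After op 22 (git reset b.txt): modified={a.txt, b.txt, c.txt} staged={none}
After op 23 (git add a.txt): modified={b.txt, c.txt} staged={a.txt}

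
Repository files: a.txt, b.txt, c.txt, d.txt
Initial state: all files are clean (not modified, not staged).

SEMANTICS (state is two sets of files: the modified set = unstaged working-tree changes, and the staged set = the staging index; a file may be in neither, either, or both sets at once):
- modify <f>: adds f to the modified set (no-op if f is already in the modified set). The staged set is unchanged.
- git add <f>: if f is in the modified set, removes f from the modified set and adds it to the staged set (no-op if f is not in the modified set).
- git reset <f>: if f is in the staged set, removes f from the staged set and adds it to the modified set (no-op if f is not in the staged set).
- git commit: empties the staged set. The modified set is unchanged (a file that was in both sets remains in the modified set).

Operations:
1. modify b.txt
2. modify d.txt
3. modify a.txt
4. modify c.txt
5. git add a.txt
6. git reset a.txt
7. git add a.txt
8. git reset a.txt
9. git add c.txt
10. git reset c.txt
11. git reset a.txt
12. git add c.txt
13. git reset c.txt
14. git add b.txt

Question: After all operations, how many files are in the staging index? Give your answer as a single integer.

Answer: 1

Derivation:
After op 1 (modify b.txt): modified={b.txt} staged={none}
After op 2 (modify d.txt): modified={b.txt, d.txt} staged={none}
After op 3 (modify a.txt): modified={a.txt, b.txt, d.txt} staged={none}
After op 4 (modify c.txt): modified={a.txt, b.txt, c.txt, d.txt} staged={none}
After op 5 (git add a.txt): modified={b.txt, c.txt, d.txt} staged={a.txt}
After op 6 (git reset a.txt): modified={a.txt, b.txt, c.txt, d.txt} staged={none}
After op 7 (git add a.txt): modified={b.txt, c.txt, d.txt} staged={a.txt}
After op 8 (git reset a.txt): modified={a.txt, b.txt, c.txt, d.txt} staged={none}
After op 9 (git add c.txt): modified={a.txt, b.txt, d.txt} staged={c.txt}
After op 10 (git reset c.txt): modified={a.txt, b.txt, c.txt, d.txt} staged={none}
After op 11 (git reset a.txt): modified={a.txt, b.txt, c.txt, d.txt} staged={none}
After op 12 (git add c.txt): modified={a.txt, b.txt, d.txt} staged={c.txt}
After op 13 (git reset c.txt): modified={a.txt, b.txt, c.txt, d.txt} staged={none}
After op 14 (git add b.txt): modified={a.txt, c.txt, d.txt} staged={b.txt}
Final staged set: {b.txt} -> count=1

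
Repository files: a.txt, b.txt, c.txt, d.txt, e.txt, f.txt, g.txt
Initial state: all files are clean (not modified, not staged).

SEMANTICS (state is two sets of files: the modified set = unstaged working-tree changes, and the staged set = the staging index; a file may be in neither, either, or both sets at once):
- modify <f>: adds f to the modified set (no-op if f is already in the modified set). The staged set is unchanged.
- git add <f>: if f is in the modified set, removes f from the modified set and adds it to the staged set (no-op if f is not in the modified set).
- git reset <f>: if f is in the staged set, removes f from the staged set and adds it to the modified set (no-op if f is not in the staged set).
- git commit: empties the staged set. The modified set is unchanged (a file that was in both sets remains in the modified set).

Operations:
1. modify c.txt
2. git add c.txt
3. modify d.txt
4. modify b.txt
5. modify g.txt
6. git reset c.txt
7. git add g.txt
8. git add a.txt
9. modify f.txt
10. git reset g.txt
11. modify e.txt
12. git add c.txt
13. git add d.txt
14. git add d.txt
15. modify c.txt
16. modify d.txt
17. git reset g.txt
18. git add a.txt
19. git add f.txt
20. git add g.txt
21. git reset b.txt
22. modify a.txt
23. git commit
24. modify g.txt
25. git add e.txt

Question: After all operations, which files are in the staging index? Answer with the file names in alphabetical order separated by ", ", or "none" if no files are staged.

Answer: e.txt

Derivation:
After op 1 (modify c.txt): modified={c.txt} staged={none}
After op 2 (git add c.txt): modified={none} staged={c.txt}
After op 3 (modify d.txt): modified={d.txt} staged={c.txt}
After op 4 (modify b.txt): modified={b.txt, d.txt} staged={c.txt}
After op 5 (modify g.txt): modified={b.txt, d.txt, g.txt} staged={c.txt}
After op 6 (git reset c.txt): modified={b.txt, c.txt, d.txt, g.txt} staged={none}
After op 7 (git add g.txt): modified={b.txt, c.txt, d.txt} staged={g.txt}
After op 8 (git add a.txt): modified={b.txt, c.txt, d.txt} staged={g.txt}
After op 9 (modify f.txt): modified={b.txt, c.txt, d.txt, f.txt} staged={g.txt}
After op 10 (git reset g.txt): modified={b.txt, c.txt, d.txt, f.txt, g.txt} staged={none}
After op 11 (modify e.txt): modified={b.txt, c.txt, d.txt, e.txt, f.txt, g.txt} staged={none}
After op 12 (git add c.txt): modified={b.txt, d.txt, e.txt, f.txt, g.txt} staged={c.txt}
After op 13 (git add d.txt): modified={b.txt, e.txt, f.txt, g.txt} staged={c.txt, d.txt}
After op 14 (git add d.txt): modified={b.txt, e.txt, f.txt, g.txt} staged={c.txt, d.txt}
After op 15 (modify c.txt): modified={b.txt, c.txt, e.txt, f.txt, g.txt} staged={c.txt, d.txt}
After op 16 (modify d.txt): modified={b.txt, c.txt, d.txt, e.txt, f.txt, g.txt} staged={c.txt, d.txt}
After op 17 (git reset g.txt): modified={b.txt, c.txt, d.txt, e.txt, f.txt, g.txt} staged={c.txt, d.txt}
After op 18 (git add a.txt): modified={b.txt, c.txt, d.txt, e.txt, f.txt, g.txt} staged={c.txt, d.txt}
After op 19 (git add f.txt): modified={b.txt, c.txt, d.txt, e.txt, g.txt} staged={c.txt, d.txt, f.txt}
After op 20 (git add g.txt): modified={b.txt, c.txt, d.txt, e.txt} staged={c.txt, d.txt, f.txt, g.txt}
After op 21 (git reset b.txt): modified={b.txt, c.txt, d.txt, e.txt} staged={c.txt, d.txt, f.txt, g.txt}
After op 22 (modify a.txt): modified={a.txt, b.txt, c.txt, d.txt, e.txt} staged={c.txt, d.txt, f.txt, g.txt}
After op 23 (git commit): modified={a.txt, b.txt, c.txt, d.txt, e.txt} staged={none}
After op 24 (modify g.txt): modified={a.txt, b.txt, c.txt, d.txt, e.txt, g.txt} staged={none}
After op 25 (git add e.txt): modified={a.txt, b.txt, c.txt, d.txt, g.txt} staged={e.txt}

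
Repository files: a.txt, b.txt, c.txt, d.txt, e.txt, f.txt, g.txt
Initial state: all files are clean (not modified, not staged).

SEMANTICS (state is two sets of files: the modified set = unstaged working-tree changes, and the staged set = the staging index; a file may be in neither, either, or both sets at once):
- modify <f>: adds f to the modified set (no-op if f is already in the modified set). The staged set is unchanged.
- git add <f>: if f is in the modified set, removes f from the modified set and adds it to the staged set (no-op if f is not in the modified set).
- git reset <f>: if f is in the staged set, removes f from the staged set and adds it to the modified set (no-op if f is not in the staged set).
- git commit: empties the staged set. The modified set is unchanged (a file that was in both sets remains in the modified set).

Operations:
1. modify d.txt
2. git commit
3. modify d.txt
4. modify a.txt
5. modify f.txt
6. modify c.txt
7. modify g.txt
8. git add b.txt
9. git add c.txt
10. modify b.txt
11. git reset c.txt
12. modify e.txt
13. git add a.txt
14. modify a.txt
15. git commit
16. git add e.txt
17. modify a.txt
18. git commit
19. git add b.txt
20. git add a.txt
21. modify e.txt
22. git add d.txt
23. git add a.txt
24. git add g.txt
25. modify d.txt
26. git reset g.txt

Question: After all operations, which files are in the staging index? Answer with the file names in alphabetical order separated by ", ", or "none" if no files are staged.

Answer: a.txt, b.txt, d.txt

Derivation:
After op 1 (modify d.txt): modified={d.txt} staged={none}
After op 2 (git commit): modified={d.txt} staged={none}
After op 3 (modify d.txt): modified={d.txt} staged={none}
After op 4 (modify a.txt): modified={a.txt, d.txt} staged={none}
After op 5 (modify f.txt): modified={a.txt, d.txt, f.txt} staged={none}
After op 6 (modify c.txt): modified={a.txt, c.txt, d.txt, f.txt} staged={none}
After op 7 (modify g.txt): modified={a.txt, c.txt, d.txt, f.txt, g.txt} staged={none}
After op 8 (git add b.txt): modified={a.txt, c.txt, d.txt, f.txt, g.txt} staged={none}
After op 9 (git add c.txt): modified={a.txt, d.txt, f.txt, g.txt} staged={c.txt}
After op 10 (modify b.txt): modified={a.txt, b.txt, d.txt, f.txt, g.txt} staged={c.txt}
After op 11 (git reset c.txt): modified={a.txt, b.txt, c.txt, d.txt, f.txt, g.txt} staged={none}
After op 12 (modify e.txt): modified={a.txt, b.txt, c.txt, d.txt, e.txt, f.txt, g.txt} staged={none}
After op 13 (git add a.txt): modified={b.txt, c.txt, d.txt, e.txt, f.txt, g.txt} staged={a.txt}
After op 14 (modify a.txt): modified={a.txt, b.txt, c.txt, d.txt, e.txt, f.txt, g.txt} staged={a.txt}
After op 15 (git commit): modified={a.txt, b.txt, c.txt, d.txt, e.txt, f.txt, g.txt} staged={none}
After op 16 (git add e.txt): modified={a.txt, b.txt, c.txt, d.txt, f.txt, g.txt} staged={e.txt}
After op 17 (modify a.txt): modified={a.txt, b.txt, c.txt, d.txt, f.txt, g.txt} staged={e.txt}
After op 18 (git commit): modified={a.txt, b.txt, c.txt, d.txt, f.txt, g.txt} staged={none}
After op 19 (git add b.txt): modified={a.txt, c.txt, d.txt, f.txt, g.txt} staged={b.txt}
After op 20 (git add a.txt): modified={c.txt, d.txt, f.txt, g.txt} staged={a.txt, b.txt}
After op 21 (modify e.txt): modified={c.txt, d.txt, e.txt, f.txt, g.txt} staged={a.txt, b.txt}
After op 22 (git add d.txt): modified={c.txt, e.txt, f.txt, g.txt} staged={a.txt, b.txt, d.txt}
After op 23 (git add a.txt): modified={c.txt, e.txt, f.txt, g.txt} staged={a.txt, b.txt, d.txt}
After op 24 (git add g.txt): modified={c.txt, e.txt, f.txt} staged={a.txt, b.txt, d.txt, g.txt}
After op 25 (modify d.txt): modified={c.txt, d.txt, e.txt, f.txt} staged={a.txt, b.txt, d.txt, g.txt}
After op 26 (git reset g.txt): modified={c.txt, d.txt, e.txt, f.txt, g.txt} staged={a.txt, b.txt, d.txt}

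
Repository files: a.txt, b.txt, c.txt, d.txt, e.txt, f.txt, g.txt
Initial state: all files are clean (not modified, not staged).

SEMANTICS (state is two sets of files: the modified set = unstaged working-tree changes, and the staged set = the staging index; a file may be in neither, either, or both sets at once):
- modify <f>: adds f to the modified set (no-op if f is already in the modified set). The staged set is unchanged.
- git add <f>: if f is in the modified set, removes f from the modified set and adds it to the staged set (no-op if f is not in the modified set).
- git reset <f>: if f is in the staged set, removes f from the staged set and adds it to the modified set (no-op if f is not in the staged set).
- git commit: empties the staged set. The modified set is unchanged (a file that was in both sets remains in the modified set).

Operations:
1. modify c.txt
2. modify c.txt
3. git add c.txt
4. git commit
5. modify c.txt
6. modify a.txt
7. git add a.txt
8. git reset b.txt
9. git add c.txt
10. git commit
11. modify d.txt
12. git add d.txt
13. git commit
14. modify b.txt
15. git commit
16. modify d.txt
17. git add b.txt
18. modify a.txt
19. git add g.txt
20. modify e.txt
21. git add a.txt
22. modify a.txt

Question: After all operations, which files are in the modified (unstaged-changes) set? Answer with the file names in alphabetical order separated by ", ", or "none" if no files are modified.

After op 1 (modify c.txt): modified={c.txt} staged={none}
After op 2 (modify c.txt): modified={c.txt} staged={none}
After op 3 (git add c.txt): modified={none} staged={c.txt}
After op 4 (git commit): modified={none} staged={none}
After op 5 (modify c.txt): modified={c.txt} staged={none}
After op 6 (modify a.txt): modified={a.txt, c.txt} staged={none}
After op 7 (git add a.txt): modified={c.txt} staged={a.txt}
After op 8 (git reset b.txt): modified={c.txt} staged={a.txt}
After op 9 (git add c.txt): modified={none} staged={a.txt, c.txt}
After op 10 (git commit): modified={none} staged={none}
After op 11 (modify d.txt): modified={d.txt} staged={none}
After op 12 (git add d.txt): modified={none} staged={d.txt}
After op 13 (git commit): modified={none} staged={none}
After op 14 (modify b.txt): modified={b.txt} staged={none}
After op 15 (git commit): modified={b.txt} staged={none}
After op 16 (modify d.txt): modified={b.txt, d.txt} staged={none}
After op 17 (git add b.txt): modified={d.txt} staged={b.txt}
After op 18 (modify a.txt): modified={a.txt, d.txt} staged={b.txt}
After op 19 (git add g.txt): modified={a.txt, d.txt} staged={b.txt}
After op 20 (modify e.txt): modified={a.txt, d.txt, e.txt} staged={b.txt}
After op 21 (git add a.txt): modified={d.txt, e.txt} staged={a.txt, b.txt}
After op 22 (modify a.txt): modified={a.txt, d.txt, e.txt} staged={a.txt, b.txt}

Answer: a.txt, d.txt, e.txt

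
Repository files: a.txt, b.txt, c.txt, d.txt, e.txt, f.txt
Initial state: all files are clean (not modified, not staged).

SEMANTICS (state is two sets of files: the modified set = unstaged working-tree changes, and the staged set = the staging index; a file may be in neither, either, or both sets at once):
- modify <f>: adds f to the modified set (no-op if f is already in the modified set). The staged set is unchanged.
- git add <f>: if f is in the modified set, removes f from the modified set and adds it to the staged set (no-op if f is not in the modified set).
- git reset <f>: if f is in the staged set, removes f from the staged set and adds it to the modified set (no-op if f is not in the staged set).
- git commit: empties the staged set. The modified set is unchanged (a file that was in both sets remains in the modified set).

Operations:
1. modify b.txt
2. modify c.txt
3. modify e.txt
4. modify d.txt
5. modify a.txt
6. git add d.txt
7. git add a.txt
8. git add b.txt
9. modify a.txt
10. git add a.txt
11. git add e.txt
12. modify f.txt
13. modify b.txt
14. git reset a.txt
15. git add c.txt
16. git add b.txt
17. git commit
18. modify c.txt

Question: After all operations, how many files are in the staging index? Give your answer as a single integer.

After op 1 (modify b.txt): modified={b.txt} staged={none}
After op 2 (modify c.txt): modified={b.txt, c.txt} staged={none}
After op 3 (modify e.txt): modified={b.txt, c.txt, e.txt} staged={none}
After op 4 (modify d.txt): modified={b.txt, c.txt, d.txt, e.txt} staged={none}
After op 5 (modify a.txt): modified={a.txt, b.txt, c.txt, d.txt, e.txt} staged={none}
After op 6 (git add d.txt): modified={a.txt, b.txt, c.txt, e.txt} staged={d.txt}
After op 7 (git add a.txt): modified={b.txt, c.txt, e.txt} staged={a.txt, d.txt}
After op 8 (git add b.txt): modified={c.txt, e.txt} staged={a.txt, b.txt, d.txt}
After op 9 (modify a.txt): modified={a.txt, c.txt, e.txt} staged={a.txt, b.txt, d.txt}
After op 10 (git add a.txt): modified={c.txt, e.txt} staged={a.txt, b.txt, d.txt}
After op 11 (git add e.txt): modified={c.txt} staged={a.txt, b.txt, d.txt, e.txt}
After op 12 (modify f.txt): modified={c.txt, f.txt} staged={a.txt, b.txt, d.txt, e.txt}
After op 13 (modify b.txt): modified={b.txt, c.txt, f.txt} staged={a.txt, b.txt, d.txt, e.txt}
After op 14 (git reset a.txt): modified={a.txt, b.txt, c.txt, f.txt} staged={b.txt, d.txt, e.txt}
After op 15 (git add c.txt): modified={a.txt, b.txt, f.txt} staged={b.txt, c.txt, d.txt, e.txt}
After op 16 (git add b.txt): modified={a.txt, f.txt} staged={b.txt, c.txt, d.txt, e.txt}
After op 17 (git commit): modified={a.txt, f.txt} staged={none}
After op 18 (modify c.txt): modified={a.txt, c.txt, f.txt} staged={none}
Final staged set: {none} -> count=0

Answer: 0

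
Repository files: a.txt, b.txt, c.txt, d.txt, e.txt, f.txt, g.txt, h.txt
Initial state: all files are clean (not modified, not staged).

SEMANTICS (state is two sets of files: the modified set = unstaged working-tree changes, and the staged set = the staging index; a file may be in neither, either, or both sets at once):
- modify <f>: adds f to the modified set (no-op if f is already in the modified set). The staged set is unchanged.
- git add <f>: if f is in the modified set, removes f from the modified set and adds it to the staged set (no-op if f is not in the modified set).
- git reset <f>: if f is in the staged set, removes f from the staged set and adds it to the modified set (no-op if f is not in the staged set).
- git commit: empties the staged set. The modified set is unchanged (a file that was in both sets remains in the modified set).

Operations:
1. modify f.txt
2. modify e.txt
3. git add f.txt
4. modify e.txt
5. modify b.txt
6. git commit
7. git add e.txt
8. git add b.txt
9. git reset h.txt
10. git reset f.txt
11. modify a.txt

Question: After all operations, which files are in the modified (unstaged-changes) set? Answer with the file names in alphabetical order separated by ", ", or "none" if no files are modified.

Answer: a.txt

Derivation:
After op 1 (modify f.txt): modified={f.txt} staged={none}
After op 2 (modify e.txt): modified={e.txt, f.txt} staged={none}
After op 3 (git add f.txt): modified={e.txt} staged={f.txt}
After op 4 (modify e.txt): modified={e.txt} staged={f.txt}
After op 5 (modify b.txt): modified={b.txt, e.txt} staged={f.txt}
After op 6 (git commit): modified={b.txt, e.txt} staged={none}
After op 7 (git add e.txt): modified={b.txt} staged={e.txt}
After op 8 (git add b.txt): modified={none} staged={b.txt, e.txt}
After op 9 (git reset h.txt): modified={none} staged={b.txt, e.txt}
After op 10 (git reset f.txt): modified={none} staged={b.txt, e.txt}
After op 11 (modify a.txt): modified={a.txt} staged={b.txt, e.txt}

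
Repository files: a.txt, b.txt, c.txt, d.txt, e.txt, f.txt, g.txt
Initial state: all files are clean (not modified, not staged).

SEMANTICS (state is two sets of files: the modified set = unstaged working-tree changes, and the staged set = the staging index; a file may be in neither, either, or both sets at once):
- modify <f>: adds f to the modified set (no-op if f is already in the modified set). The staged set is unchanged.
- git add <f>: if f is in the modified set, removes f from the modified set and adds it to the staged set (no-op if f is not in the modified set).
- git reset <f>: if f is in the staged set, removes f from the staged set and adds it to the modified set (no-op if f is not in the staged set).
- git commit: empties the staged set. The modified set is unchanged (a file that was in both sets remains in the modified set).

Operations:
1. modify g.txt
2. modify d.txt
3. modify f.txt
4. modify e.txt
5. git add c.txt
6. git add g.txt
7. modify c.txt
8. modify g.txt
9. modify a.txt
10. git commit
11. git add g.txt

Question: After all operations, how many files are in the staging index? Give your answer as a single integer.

Answer: 1

Derivation:
After op 1 (modify g.txt): modified={g.txt} staged={none}
After op 2 (modify d.txt): modified={d.txt, g.txt} staged={none}
After op 3 (modify f.txt): modified={d.txt, f.txt, g.txt} staged={none}
After op 4 (modify e.txt): modified={d.txt, e.txt, f.txt, g.txt} staged={none}
After op 5 (git add c.txt): modified={d.txt, e.txt, f.txt, g.txt} staged={none}
After op 6 (git add g.txt): modified={d.txt, e.txt, f.txt} staged={g.txt}
After op 7 (modify c.txt): modified={c.txt, d.txt, e.txt, f.txt} staged={g.txt}
After op 8 (modify g.txt): modified={c.txt, d.txt, e.txt, f.txt, g.txt} staged={g.txt}
After op 9 (modify a.txt): modified={a.txt, c.txt, d.txt, e.txt, f.txt, g.txt} staged={g.txt}
After op 10 (git commit): modified={a.txt, c.txt, d.txt, e.txt, f.txt, g.txt} staged={none}
After op 11 (git add g.txt): modified={a.txt, c.txt, d.txt, e.txt, f.txt} staged={g.txt}
Final staged set: {g.txt} -> count=1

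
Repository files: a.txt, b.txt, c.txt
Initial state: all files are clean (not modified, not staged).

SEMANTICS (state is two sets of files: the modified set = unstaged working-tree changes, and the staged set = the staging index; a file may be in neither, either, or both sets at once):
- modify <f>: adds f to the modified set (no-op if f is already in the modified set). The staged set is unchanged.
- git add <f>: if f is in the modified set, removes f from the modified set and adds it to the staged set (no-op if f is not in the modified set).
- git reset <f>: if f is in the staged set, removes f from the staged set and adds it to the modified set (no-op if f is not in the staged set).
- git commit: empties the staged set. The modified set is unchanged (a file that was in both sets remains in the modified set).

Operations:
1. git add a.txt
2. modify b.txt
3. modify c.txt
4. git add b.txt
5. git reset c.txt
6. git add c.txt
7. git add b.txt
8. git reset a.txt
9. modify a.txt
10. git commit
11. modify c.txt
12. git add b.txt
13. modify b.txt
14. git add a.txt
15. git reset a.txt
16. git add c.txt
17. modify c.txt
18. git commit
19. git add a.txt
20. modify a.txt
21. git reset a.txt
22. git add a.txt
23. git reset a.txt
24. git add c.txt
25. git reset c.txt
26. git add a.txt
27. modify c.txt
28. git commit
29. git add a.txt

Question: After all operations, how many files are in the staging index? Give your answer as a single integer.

After op 1 (git add a.txt): modified={none} staged={none}
After op 2 (modify b.txt): modified={b.txt} staged={none}
After op 3 (modify c.txt): modified={b.txt, c.txt} staged={none}
After op 4 (git add b.txt): modified={c.txt} staged={b.txt}
After op 5 (git reset c.txt): modified={c.txt} staged={b.txt}
After op 6 (git add c.txt): modified={none} staged={b.txt, c.txt}
After op 7 (git add b.txt): modified={none} staged={b.txt, c.txt}
After op 8 (git reset a.txt): modified={none} staged={b.txt, c.txt}
After op 9 (modify a.txt): modified={a.txt} staged={b.txt, c.txt}
After op 10 (git commit): modified={a.txt} staged={none}
After op 11 (modify c.txt): modified={a.txt, c.txt} staged={none}
After op 12 (git add b.txt): modified={a.txt, c.txt} staged={none}
After op 13 (modify b.txt): modified={a.txt, b.txt, c.txt} staged={none}
After op 14 (git add a.txt): modified={b.txt, c.txt} staged={a.txt}
After op 15 (git reset a.txt): modified={a.txt, b.txt, c.txt} staged={none}
After op 16 (git add c.txt): modified={a.txt, b.txt} staged={c.txt}
After op 17 (modify c.txt): modified={a.txt, b.txt, c.txt} staged={c.txt}
After op 18 (git commit): modified={a.txt, b.txt, c.txt} staged={none}
After op 19 (git add a.txt): modified={b.txt, c.txt} staged={a.txt}
After op 20 (modify a.txt): modified={a.txt, b.txt, c.txt} staged={a.txt}
After op 21 (git reset a.txt): modified={a.txt, b.txt, c.txt} staged={none}
After op 22 (git add a.txt): modified={b.txt, c.txt} staged={a.txt}
After op 23 (git reset a.txt): modified={a.txt, b.txt, c.txt} staged={none}
After op 24 (git add c.txt): modified={a.txt, b.txt} staged={c.txt}
After op 25 (git reset c.txt): modified={a.txt, b.txt, c.txt} staged={none}
After op 26 (git add a.txt): modified={b.txt, c.txt} staged={a.txt}
After op 27 (modify c.txt): modified={b.txt, c.txt} staged={a.txt}
After op 28 (git commit): modified={b.txt, c.txt} staged={none}
After op 29 (git add a.txt): modified={b.txt, c.txt} staged={none}
Final staged set: {none} -> count=0

Answer: 0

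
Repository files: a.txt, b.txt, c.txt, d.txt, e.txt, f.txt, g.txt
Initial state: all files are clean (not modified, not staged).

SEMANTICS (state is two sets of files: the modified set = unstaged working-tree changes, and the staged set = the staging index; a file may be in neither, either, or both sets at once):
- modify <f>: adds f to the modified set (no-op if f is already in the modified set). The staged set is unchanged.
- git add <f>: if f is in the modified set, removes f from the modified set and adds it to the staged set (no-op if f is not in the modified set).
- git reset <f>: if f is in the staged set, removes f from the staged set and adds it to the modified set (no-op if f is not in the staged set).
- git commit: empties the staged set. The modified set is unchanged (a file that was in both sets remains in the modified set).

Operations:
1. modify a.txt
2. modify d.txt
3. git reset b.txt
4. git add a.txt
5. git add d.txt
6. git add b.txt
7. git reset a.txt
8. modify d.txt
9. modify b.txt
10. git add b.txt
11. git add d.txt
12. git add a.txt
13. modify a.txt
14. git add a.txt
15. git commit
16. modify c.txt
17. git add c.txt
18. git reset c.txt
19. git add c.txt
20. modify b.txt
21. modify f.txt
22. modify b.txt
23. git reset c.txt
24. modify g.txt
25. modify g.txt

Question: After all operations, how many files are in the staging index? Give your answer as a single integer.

After op 1 (modify a.txt): modified={a.txt} staged={none}
After op 2 (modify d.txt): modified={a.txt, d.txt} staged={none}
After op 3 (git reset b.txt): modified={a.txt, d.txt} staged={none}
After op 4 (git add a.txt): modified={d.txt} staged={a.txt}
After op 5 (git add d.txt): modified={none} staged={a.txt, d.txt}
After op 6 (git add b.txt): modified={none} staged={a.txt, d.txt}
After op 7 (git reset a.txt): modified={a.txt} staged={d.txt}
After op 8 (modify d.txt): modified={a.txt, d.txt} staged={d.txt}
After op 9 (modify b.txt): modified={a.txt, b.txt, d.txt} staged={d.txt}
After op 10 (git add b.txt): modified={a.txt, d.txt} staged={b.txt, d.txt}
After op 11 (git add d.txt): modified={a.txt} staged={b.txt, d.txt}
After op 12 (git add a.txt): modified={none} staged={a.txt, b.txt, d.txt}
After op 13 (modify a.txt): modified={a.txt} staged={a.txt, b.txt, d.txt}
After op 14 (git add a.txt): modified={none} staged={a.txt, b.txt, d.txt}
After op 15 (git commit): modified={none} staged={none}
After op 16 (modify c.txt): modified={c.txt} staged={none}
After op 17 (git add c.txt): modified={none} staged={c.txt}
After op 18 (git reset c.txt): modified={c.txt} staged={none}
After op 19 (git add c.txt): modified={none} staged={c.txt}
After op 20 (modify b.txt): modified={b.txt} staged={c.txt}
After op 21 (modify f.txt): modified={b.txt, f.txt} staged={c.txt}
After op 22 (modify b.txt): modified={b.txt, f.txt} staged={c.txt}
After op 23 (git reset c.txt): modified={b.txt, c.txt, f.txt} staged={none}
After op 24 (modify g.txt): modified={b.txt, c.txt, f.txt, g.txt} staged={none}
After op 25 (modify g.txt): modified={b.txt, c.txt, f.txt, g.txt} staged={none}
Final staged set: {none} -> count=0

Answer: 0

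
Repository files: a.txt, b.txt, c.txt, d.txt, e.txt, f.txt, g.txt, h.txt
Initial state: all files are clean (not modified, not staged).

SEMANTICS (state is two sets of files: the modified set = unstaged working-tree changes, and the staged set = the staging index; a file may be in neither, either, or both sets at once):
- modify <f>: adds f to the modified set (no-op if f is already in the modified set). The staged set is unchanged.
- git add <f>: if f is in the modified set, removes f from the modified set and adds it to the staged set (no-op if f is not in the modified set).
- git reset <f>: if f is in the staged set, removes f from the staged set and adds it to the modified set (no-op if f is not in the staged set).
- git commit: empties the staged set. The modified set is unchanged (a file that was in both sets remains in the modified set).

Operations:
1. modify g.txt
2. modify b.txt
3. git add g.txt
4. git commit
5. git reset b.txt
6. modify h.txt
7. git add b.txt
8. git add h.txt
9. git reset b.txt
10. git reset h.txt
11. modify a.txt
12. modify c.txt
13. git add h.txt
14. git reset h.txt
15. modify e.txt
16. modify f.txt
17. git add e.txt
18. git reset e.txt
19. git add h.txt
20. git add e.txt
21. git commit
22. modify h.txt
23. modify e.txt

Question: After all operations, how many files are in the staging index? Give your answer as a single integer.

After op 1 (modify g.txt): modified={g.txt} staged={none}
After op 2 (modify b.txt): modified={b.txt, g.txt} staged={none}
After op 3 (git add g.txt): modified={b.txt} staged={g.txt}
After op 4 (git commit): modified={b.txt} staged={none}
After op 5 (git reset b.txt): modified={b.txt} staged={none}
After op 6 (modify h.txt): modified={b.txt, h.txt} staged={none}
After op 7 (git add b.txt): modified={h.txt} staged={b.txt}
After op 8 (git add h.txt): modified={none} staged={b.txt, h.txt}
After op 9 (git reset b.txt): modified={b.txt} staged={h.txt}
After op 10 (git reset h.txt): modified={b.txt, h.txt} staged={none}
After op 11 (modify a.txt): modified={a.txt, b.txt, h.txt} staged={none}
After op 12 (modify c.txt): modified={a.txt, b.txt, c.txt, h.txt} staged={none}
After op 13 (git add h.txt): modified={a.txt, b.txt, c.txt} staged={h.txt}
After op 14 (git reset h.txt): modified={a.txt, b.txt, c.txt, h.txt} staged={none}
After op 15 (modify e.txt): modified={a.txt, b.txt, c.txt, e.txt, h.txt} staged={none}
After op 16 (modify f.txt): modified={a.txt, b.txt, c.txt, e.txt, f.txt, h.txt} staged={none}
After op 17 (git add e.txt): modified={a.txt, b.txt, c.txt, f.txt, h.txt} staged={e.txt}
After op 18 (git reset e.txt): modified={a.txt, b.txt, c.txt, e.txt, f.txt, h.txt} staged={none}
After op 19 (git add h.txt): modified={a.txt, b.txt, c.txt, e.txt, f.txt} staged={h.txt}
After op 20 (git add e.txt): modified={a.txt, b.txt, c.txt, f.txt} staged={e.txt, h.txt}
After op 21 (git commit): modified={a.txt, b.txt, c.txt, f.txt} staged={none}
After op 22 (modify h.txt): modified={a.txt, b.txt, c.txt, f.txt, h.txt} staged={none}
After op 23 (modify e.txt): modified={a.txt, b.txt, c.txt, e.txt, f.txt, h.txt} staged={none}
Final staged set: {none} -> count=0

Answer: 0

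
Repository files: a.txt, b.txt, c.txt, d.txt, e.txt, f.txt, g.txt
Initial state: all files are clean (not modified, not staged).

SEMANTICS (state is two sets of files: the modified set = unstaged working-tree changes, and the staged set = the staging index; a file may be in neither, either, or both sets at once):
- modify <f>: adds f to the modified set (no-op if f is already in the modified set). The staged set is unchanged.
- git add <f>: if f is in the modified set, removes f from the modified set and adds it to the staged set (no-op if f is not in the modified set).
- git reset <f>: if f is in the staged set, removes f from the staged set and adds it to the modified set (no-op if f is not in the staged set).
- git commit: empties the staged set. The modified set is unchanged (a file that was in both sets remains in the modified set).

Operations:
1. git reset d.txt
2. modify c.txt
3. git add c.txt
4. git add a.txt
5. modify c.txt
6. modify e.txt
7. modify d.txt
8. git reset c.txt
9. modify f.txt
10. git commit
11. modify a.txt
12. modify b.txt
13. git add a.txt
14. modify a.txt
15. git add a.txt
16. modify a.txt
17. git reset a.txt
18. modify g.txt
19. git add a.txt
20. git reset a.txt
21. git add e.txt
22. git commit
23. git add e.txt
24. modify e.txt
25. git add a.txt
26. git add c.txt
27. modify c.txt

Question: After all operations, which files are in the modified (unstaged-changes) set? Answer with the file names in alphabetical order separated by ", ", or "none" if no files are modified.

After op 1 (git reset d.txt): modified={none} staged={none}
After op 2 (modify c.txt): modified={c.txt} staged={none}
After op 3 (git add c.txt): modified={none} staged={c.txt}
After op 4 (git add a.txt): modified={none} staged={c.txt}
After op 5 (modify c.txt): modified={c.txt} staged={c.txt}
After op 6 (modify e.txt): modified={c.txt, e.txt} staged={c.txt}
After op 7 (modify d.txt): modified={c.txt, d.txt, e.txt} staged={c.txt}
After op 8 (git reset c.txt): modified={c.txt, d.txt, e.txt} staged={none}
After op 9 (modify f.txt): modified={c.txt, d.txt, e.txt, f.txt} staged={none}
After op 10 (git commit): modified={c.txt, d.txt, e.txt, f.txt} staged={none}
After op 11 (modify a.txt): modified={a.txt, c.txt, d.txt, e.txt, f.txt} staged={none}
After op 12 (modify b.txt): modified={a.txt, b.txt, c.txt, d.txt, e.txt, f.txt} staged={none}
After op 13 (git add a.txt): modified={b.txt, c.txt, d.txt, e.txt, f.txt} staged={a.txt}
After op 14 (modify a.txt): modified={a.txt, b.txt, c.txt, d.txt, e.txt, f.txt} staged={a.txt}
After op 15 (git add a.txt): modified={b.txt, c.txt, d.txt, e.txt, f.txt} staged={a.txt}
After op 16 (modify a.txt): modified={a.txt, b.txt, c.txt, d.txt, e.txt, f.txt} staged={a.txt}
After op 17 (git reset a.txt): modified={a.txt, b.txt, c.txt, d.txt, e.txt, f.txt} staged={none}
After op 18 (modify g.txt): modified={a.txt, b.txt, c.txt, d.txt, e.txt, f.txt, g.txt} staged={none}
After op 19 (git add a.txt): modified={b.txt, c.txt, d.txt, e.txt, f.txt, g.txt} staged={a.txt}
After op 20 (git reset a.txt): modified={a.txt, b.txt, c.txt, d.txt, e.txt, f.txt, g.txt} staged={none}
After op 21 (git add e.txt): modified={a.txt, b.txt, c.txt, d.txt, f.txt, g.txt} staged={e.txt}
After op 22 (git commit): modified={a.txt, b.txt, c.txt, d.txt, f.txt, g.txt} staged={none}
After op 23 (git add e.txt): modified={a.txt, b.txt, c.txt, d.txt, f.txt, g.txt} staged={none}
After op 24 (modify e.txt): modified={a.txt, b.txt, c.txt, d.txt, e.txt, f.txt, g.txt} staged={none}
After op 25 (git add a.txt): modified={b.txt, c.txt, d.txt, e.txt, f.txt, g.txt} staged={a.txt}
After op 26 (git add c.txt): modified={b.txt, d.txt, e.txt, f.txt, g.txt} staged={a.txt, c.txt}
After op 27 (modify c.txt): modified={b.txt, c.txt, d.txt, e.txt, f.txt, g.txt} staged={a.txt, c.txt}

Answer: b.txt, c.txt, d.txt, e.txt, f.txt, g.txt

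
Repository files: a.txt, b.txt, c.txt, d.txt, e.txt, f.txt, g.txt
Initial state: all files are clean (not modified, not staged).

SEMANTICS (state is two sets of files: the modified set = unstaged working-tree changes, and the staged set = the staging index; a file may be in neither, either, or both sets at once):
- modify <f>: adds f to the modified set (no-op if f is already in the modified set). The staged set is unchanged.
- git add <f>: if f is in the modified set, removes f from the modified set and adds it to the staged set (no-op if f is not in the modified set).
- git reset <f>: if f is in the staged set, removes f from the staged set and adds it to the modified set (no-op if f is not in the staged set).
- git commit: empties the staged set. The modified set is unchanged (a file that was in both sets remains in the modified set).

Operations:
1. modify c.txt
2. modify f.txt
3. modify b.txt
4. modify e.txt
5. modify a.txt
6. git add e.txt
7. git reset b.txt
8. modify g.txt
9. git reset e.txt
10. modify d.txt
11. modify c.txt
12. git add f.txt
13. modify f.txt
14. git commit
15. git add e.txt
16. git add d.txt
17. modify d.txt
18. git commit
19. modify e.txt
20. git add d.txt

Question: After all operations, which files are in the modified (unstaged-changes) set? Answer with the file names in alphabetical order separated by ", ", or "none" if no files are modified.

After op 1 (modify c.txt): modified={c.txt} staged={none}
After op 2 (modify f.txt): modified={c.txt, f.txt} staged={none}
After op 3 (modify b.txt): modified={b.txt, c.txt, f.txt} staged={none}
After op 4 (modify e.txt): modified={b.txt, c.txt, e.txt, f.txt} staged={none}
After op 5 (modify a.txt): modified={a.txt, b.txt, c.txt, e.txt, f.txt} staged={none}
After op 6 (git add e.txt): modified={a.txt, b.txt, c.txt, f.txt} staged={e.txt}
After op 7 (git reset b.txt): modified={a.txt, b.txt, c.txt, f.txt} staged={e.txt}
After op 8 (modify g.txt): modified={a.txt, b.txt, c.txt, f.txt, g.txt} staged={e.txt}
After op 9 (git reset e.txt): modified={a.txt, b.txt, c.txt, e.txt, f.txt, g.txt} staged={none}
After op 10 (modify d.txt): modified={a.txt, b.txt, c.txt, d.txt, e.txt, f.txt, g.txt} staged={none}
After op 11 (modify c.txt): modified={a.txt, b.txt, c.txt, d.txt, e.txt, f.txt, g.txt} staged={none}
After op 12 (git add f.txt): modified={a.txt, b.txt, c.txt, d.txt, e.txt, g.txt} staged={f.txt}
After op 13 (modify f.txt): modified={a.txt, b.txt, c.txt, d.txt, e.txt, f.txt, g.txt} staged={f.txt}
After op 14 (git commit): modified={a.txt, b.txt, c.txt, d.txt, e.txt, f.txt, g.txt} staged={none}
After op 15 (git add e.txt): modified={a.txt, b.txt, c.txt, d.txt, f.txt, g.txt} staged={e.txt}
After op 16 (git add d.txt): modified={a.txt, b.txt, c.txt, f.txt, g.txt} staged={d.txt, e.txt}
After op 17 (modify d.txt): modified={a.txt, b.txt, c.txt, d.txt, f.txt, g.txt} staged={d.txt, e.txt}
After op 18 (git commit): modified={a.txt, b.txt, c.txt, d.txt, f.txt, g.txt} staged={none}
After op 19 (modify e.txt): modified={a.txt, b.txt, c.txt, d.txt, e.txt, f.txt, g.txt} staged={none}
After op 20 (git add d.txt): modified={a.txt, b.txt, c.txt, e.txt, f.txt, g.txt} staged={d.txt}

Answer: a.txt, b.txt, c.txt, e.txt, f.txt, g.txt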